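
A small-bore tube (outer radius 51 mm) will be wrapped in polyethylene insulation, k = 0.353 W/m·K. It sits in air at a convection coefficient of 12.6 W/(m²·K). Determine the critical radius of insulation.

r_cr ≈ 28 mm

For a cylinder r_cr = k/h = 0.353/12.6
r_cr = 28 mm; since the bare radius (51 mm) is above r_cr, any added insulation will reduce heat loss.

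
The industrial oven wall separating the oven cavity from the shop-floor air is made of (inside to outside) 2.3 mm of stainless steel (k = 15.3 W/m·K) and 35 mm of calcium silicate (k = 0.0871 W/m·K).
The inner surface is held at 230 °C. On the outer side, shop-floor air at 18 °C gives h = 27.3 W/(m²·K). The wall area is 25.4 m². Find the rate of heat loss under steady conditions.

Q ≈ 12300 W

Model the wall as resistances in series:
R_stainless steel = L/(kA) = 0.0023/(15.3×25.4) = 5.918×10^-6 K/W
R_calcium silicate = L/(kA) = 0.035/(0.0871×25.4) = 0.01582 K/W
R_outer film = 1/(h_o·A) = 1/(27.3×25.4) = 0.001442 K/W
R_total = 0.01727 K/W
Q = ΔT / R_total = 212 / 0.01727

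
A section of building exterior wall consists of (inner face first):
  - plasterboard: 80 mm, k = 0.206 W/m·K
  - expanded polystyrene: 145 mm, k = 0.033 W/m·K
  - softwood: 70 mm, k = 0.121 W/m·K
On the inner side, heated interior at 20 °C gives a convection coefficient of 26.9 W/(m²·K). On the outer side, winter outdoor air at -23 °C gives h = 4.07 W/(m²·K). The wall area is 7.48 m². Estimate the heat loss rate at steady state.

Thermal resistances in series:
R_inner film = 1/(h_i·A) = 1/(26.9×7.48) = 0.00497 K/W
R_plasterboard = L/(kA) = 0.08/(0.206×7.48) = 0.05192 K/W
R_expanded polystyrene = L/(kA) = 0.145/(0.033×7.48) = 0.5874 K/W
R_softwood = L/(kA) = 0.07/(0.121×7.48) = 0.07734 K/W
R_outer film = 1/(h_o·A) = 1/(4.07×7.48) = 0.03285 K/W
R_total = 0.7545 K/W
Q = ΔT / R_total = 43 / 0.7545

Q ≈ 57 W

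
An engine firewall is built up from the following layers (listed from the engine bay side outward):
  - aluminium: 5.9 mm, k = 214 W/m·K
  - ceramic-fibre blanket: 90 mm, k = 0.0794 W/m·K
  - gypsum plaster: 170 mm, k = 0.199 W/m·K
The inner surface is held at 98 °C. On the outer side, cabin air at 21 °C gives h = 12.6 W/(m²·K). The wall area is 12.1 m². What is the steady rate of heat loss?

Series thermal resistances:
R_aluminium = L/(kA) = 0.0059/(214×12.1) = 2.279×10^-6 K/W
R_ceramic-fibre blanket = L/(kA) = 0.09/(0.0794×12.1) = 0.09368 K/W
R_gypsum plaster = L/(kA) = 0.17/(0.199×12.1) = 0.0706 K/W
R_outer film = 1/(h_o·A) = 1/(12.6×12.1) = 0.006559 K/W
R_total = 0.1708 K/W
Q = ΔT / R_total = 77 / 0.1708

Q ≈ 451 W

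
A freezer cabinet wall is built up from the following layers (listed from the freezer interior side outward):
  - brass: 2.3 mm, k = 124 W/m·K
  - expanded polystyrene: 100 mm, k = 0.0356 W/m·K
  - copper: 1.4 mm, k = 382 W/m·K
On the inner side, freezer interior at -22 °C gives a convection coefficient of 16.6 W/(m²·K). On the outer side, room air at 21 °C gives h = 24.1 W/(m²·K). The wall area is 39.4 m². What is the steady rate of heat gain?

Using the resistance-network approach (series):
R_inner film = 1/(h_i·A) = 1/(16.6×39.4) = 0.001529 K/W
R_brass = L/(kA) = 0.0023/(124×39.4) = 4.708×10^-7 K/W
R_expanded polystyrene = L/(kA) = 0.1/(0.0356×39.4) = 0.07129 K/W
R_copper = L/(kA) = 0.0014/(382×39.4) = 9.302×10^-8 K/W
R_outer film = 1/(h_o·A) = 1/(24.1×39.4) = 0.001053 K/W
R_total = 0.07388 K/W
Q = ΔT / R_total = 43 / 0.07388

Q ≈ 582 W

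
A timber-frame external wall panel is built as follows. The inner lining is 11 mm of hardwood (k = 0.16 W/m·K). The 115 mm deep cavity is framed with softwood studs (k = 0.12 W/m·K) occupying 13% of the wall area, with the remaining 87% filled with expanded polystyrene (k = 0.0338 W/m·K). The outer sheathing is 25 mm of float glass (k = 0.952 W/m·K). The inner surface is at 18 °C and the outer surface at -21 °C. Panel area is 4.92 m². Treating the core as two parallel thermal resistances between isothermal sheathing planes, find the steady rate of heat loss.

Sheathing layers in series; stud and cavity paths in parallel between them.
R_inner = 0.011/(0.16×4.92) = 0.01397 K/W
R_stud  = 0.115/(0.12×0.13×4.92) = 1.498 K/W
R_cav   = 0.115/(0.0338×0.87×4.92) = 0.7949 K/W
1/R_core = 1/R_stud + 1/R_cav → R_core = 0.5194 K/W
R_outer = 0.025/(0.952×4.92) = 0.005338 K/W
R_total = 0.5387 K/W
Q = ΔT/R_total = 39/0.5387

Q ≈ 72.4 W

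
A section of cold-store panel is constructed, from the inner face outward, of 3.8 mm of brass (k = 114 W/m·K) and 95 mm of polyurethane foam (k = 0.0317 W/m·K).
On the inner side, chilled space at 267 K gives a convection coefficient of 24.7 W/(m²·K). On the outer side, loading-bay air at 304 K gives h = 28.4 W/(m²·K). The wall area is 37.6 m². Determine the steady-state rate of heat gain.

Q ≈ 453 W

Series thermal resistances:
R_inner film = 1/(h_i·A) = 1/(24.7×37.6) = 0.001077 K/W
R_brass = L/(kA) = 0.0038/(114×37.6) = 8.865×10^-7 K/W
R_polyurethane foam = L/(kA) = 0.095/(0.0317×37.6) = 0.0797 K/W
R_outer film = 1/(h_o·A) = 1/(28.4×37.6) = 9.365×10^-4 K/W
R_total = 0.08172 K/W
Q = ΔT / R_total = 37 / 0.08172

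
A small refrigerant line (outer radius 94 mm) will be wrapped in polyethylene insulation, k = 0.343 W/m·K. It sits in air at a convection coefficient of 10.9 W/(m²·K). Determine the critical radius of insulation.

For a cylinder r_cr = k/h = 0.343/10.9
r_cr = 31.5 mm; since the bare radius (94 mm) is above r_cr, any added insulation will reduce heat loss.

r_cr ≈ 31.5 mm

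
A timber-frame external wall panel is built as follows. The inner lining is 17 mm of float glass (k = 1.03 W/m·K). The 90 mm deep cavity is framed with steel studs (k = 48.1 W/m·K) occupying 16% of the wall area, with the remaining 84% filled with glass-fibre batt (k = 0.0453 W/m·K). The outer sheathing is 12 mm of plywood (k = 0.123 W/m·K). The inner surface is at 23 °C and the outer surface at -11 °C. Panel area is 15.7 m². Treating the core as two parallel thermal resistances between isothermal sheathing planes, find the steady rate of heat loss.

Sheathing layers in series; stud and cavity paths in parallel between them.
R_inner = 0.017/(1.03×15.7) = 0.001051 K/W
R_stud  = 0.09/(48.1×0.16×15.7) = 7.449×10^-4 K/W
R_cav   = 0.09/(0.0453×0.84×15.7) = 0.1506 K/W
1/R_core = 1/R_stud + 1/R_cav → R_core = 7.412×10^-4 K/W
R_outer = 0.012/(0.123×15.7) = 0.006214 K/W
R_total = 0.008007 K/W
Q = ΔT/R_total = 34/0.008007

Q ≈ 4250 W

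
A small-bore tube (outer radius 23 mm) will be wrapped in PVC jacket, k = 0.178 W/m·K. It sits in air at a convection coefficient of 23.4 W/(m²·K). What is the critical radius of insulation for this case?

For a cylinder r_cr = k/h = 0.178/23.4
r_cr = 7.61 mm; since the bare radius (23 mm) is above r_cr, any added insulation will reduce heat loss.

r_cr ≈ 7.61 mm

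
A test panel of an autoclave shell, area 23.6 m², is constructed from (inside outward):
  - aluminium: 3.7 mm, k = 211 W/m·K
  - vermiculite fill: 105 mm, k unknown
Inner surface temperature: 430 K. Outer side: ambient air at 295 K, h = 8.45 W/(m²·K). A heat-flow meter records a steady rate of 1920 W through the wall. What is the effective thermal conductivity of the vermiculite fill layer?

Treating each layer as a thermal resistance in series:
R_aluminium = L/(kA) = 0.0037/(211×23.6) = 7.43×10^-7 K/W
R_outer film = 1/(h_o·A) = 1/(8.45×23.6) = 0.005015 K/W
Sum of known resistances R_other = 0.005015 K/W
Total R = ΔT/Q = 135/1920 = 0.07031 K/W
R_vermiculite fill = R_total − R_other = 0.0653 K/W
k = L/(R·A) = 0.105/(0.0653×23.6)

k ≈ 0.0681 W/(m·K)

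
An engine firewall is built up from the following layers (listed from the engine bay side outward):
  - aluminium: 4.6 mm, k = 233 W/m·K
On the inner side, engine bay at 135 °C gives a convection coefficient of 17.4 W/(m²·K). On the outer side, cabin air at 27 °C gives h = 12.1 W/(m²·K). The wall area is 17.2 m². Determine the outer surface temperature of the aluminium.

T ≈ 90.7 °C

Treating each layer as a thermal resistance in series:
R_inner film = 1/(h_i·A) = 1/(17.4×17.2) = 0.003341 K/W
R_aluminium = L/(kA) = 0.0046/(233×17.2) = 1.148×10^-6 K/W
R_outer film = 1/(h_o·A) = 1/(12.1×17.2) = 0.004805 K/W
R_total = 0.008147 K/W;  Q = ΔT/R_total = 108/0.008147 = 13260 W
T_interface = T_inner − Q·ΣR(inner→interface) = 135 − 13300×0.003343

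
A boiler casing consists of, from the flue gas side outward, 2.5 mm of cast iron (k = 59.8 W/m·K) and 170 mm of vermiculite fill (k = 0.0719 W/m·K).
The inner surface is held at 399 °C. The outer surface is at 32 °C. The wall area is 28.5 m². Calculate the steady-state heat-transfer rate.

Model the wall as resistances in series:
R_cast iron = L/(kA) = 0.0025/(59.8×28.5) = 1.467×10^-6 K/W
R_vermiculite fill = L/(kA) = 0.17/(0.0719×28.5) = 0.08296 K/W
R_total = 0.08296 K/W
Q = ΔT / R_total = 367 / 0.08296

Q ≈ 4420 W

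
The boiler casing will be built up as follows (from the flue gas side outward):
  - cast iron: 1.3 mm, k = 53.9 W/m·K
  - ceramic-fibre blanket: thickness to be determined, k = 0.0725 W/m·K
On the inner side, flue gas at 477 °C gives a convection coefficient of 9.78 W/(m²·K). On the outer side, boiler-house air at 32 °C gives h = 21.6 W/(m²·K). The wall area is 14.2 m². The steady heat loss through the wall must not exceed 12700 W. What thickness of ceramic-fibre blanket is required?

Series thermal resistances:
R_inner film = 1/(h_i·A) = 1/(9.78×14.2) = 0.007201 K/W
R_cast iron = L/(kA) = 0.0013/(53.9×14.2) = 1.699×10^-6 K/W
R_outer film = 1/(h_o·A) = 1/(21.6×14.2) = 0.00326 K/W
Sum of the known resistances R_other = 0.01046 K/W
Required total resistance R_tot = ΔT/Q_allow = 445/12700 = 0.03504 K/W
R_ceramic-fibre blanket = R_tot − R_other = 0.02458 K/W
L = R·k·A = 0.02458×0.0725×14.2

L ≈ 25.3 mm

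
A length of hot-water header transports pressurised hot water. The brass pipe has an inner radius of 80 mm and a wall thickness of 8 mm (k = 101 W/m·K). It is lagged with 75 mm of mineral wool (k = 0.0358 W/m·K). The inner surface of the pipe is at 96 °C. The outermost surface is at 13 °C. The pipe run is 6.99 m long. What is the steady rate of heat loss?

Radial resistances (cylindrical: R_cond = ln(r_o/r_i)/(2πkL), R_conv = 1/(h·2πrL)):
R_brass pipe wall = ln(88/80)/(2π×101×6.99) = 2.149×10^-5 K/W
R_mineral wool = ln(163/88)/(2π×0.0358×6.99) = 0.392 K/W
R_total = 0.3921 K/W
Q = ΔT/R_total = 83/0.3921

Q ≈ 212 W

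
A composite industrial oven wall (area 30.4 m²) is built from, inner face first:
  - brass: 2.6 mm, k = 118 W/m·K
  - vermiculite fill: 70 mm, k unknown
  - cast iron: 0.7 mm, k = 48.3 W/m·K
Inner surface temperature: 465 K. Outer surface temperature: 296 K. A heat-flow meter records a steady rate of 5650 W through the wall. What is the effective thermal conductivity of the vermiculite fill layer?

Using the resistance-network approach (series):
R_brass = L/(kA) = 0.0026/(118×30.4) = 7.248×10^-7 K/W
R_cast iron = L/(kA) = 0.0007/(48.3×30.4) = 4.767×10^-7 K/W
Sum of known resistances R_other = 1.202×10^-6 K/W
Total R = ΔT/Q = 169/5650 = 0.02991 K/W
R_vermiculite fill = R_total − R_other = 0.02991 K/W
k = L/(R·A) = 0.07/(0.02991×30.4)

k ≈ 0.077 W/(m·K)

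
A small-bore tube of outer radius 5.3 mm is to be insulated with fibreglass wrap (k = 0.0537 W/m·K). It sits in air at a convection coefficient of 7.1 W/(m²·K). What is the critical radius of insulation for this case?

For a cylinder r_cr = k/h = 0.0537/7.1
r_cr = 7.56 mm; since the bare radius (5.3 mm) is below r_cr, adding a thin layer of insulation will *increase* heat loss.

r_cr ≈ 7.56 mm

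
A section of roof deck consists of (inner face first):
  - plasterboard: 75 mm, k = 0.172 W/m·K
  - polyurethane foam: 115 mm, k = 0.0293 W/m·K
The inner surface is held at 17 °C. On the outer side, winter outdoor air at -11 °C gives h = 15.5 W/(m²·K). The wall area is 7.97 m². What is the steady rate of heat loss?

Q ≈ 50.4 W

Treating each layer as a thermal resistance in series:
R_plasterboard = L/(kA) = 0.075/(0.172×7.97) = 0.05471 K/W
R_polyurethane foam = L/(kA) = 0.115/(0.0293×7.97) = 0.4925 K/W
R_outer film = 1/(h_o·A) = 1/(15.5×7.97) = 0.008095 K/W
R_total = 0.5553 K/W
Q = ΔT / R_total = 28 / 0.5553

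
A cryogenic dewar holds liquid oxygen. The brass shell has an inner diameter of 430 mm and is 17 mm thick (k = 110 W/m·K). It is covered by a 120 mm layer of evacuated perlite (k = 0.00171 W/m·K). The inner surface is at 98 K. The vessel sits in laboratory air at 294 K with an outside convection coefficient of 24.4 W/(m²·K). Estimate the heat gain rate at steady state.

Q ≈ 2.87 W

Each spherical layer contributes R = (1/r_i − 1/r_o)/(4πk):
R_brass shell = (1/0.215 − 1/0.232)/(4π×110) = 2.466×10^-4 K/W
R_evacuated perlite = (1/0.232 − 1/0.352)/(4π×0.00171) = 68.38 K/W
R_outer film = 1/(h·4πr_o²) = 1/(24.4×4π×0.352²) = 0.02632 K/W
R_total = 68.41 K/W
Q = ΔT/R_total = 196/68.41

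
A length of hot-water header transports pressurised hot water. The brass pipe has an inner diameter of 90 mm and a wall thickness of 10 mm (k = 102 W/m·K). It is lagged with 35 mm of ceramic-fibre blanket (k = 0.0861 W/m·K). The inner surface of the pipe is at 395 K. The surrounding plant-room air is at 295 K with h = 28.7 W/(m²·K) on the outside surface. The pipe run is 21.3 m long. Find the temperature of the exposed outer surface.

T ≈ 301 K

Radial resistances (cylindrical: R_cond = ln(r_o/r_i)/(2πkL), R_conv = 1/(h·2πrL)):
R_brass pipe wall = ln(55/45)/(2π×102×21.3) = 1.47×10^-5 K/W
R_ceramic-fibre blanket = ln(90/55)/(2π×0.0861×21.3) = 0.04274 K/W
R_outer film = 1/(h_o·2πr_oL) = 1/(28.7×2π×0.09×21.3) = 0.002893 K/W
R_total = 0.04565 K/W
Q = ΔT/R_total = 100/0.04565
Q = 2190 W
T_interface = T_inner − Q·ΣR(inner→interface) = 395 − 2190×0.04275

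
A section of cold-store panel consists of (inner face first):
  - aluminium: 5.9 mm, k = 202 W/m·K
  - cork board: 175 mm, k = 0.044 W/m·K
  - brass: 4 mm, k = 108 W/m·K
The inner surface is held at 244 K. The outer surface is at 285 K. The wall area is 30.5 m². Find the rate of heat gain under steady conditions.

Q ≈ 314 W

Treating each layer as a thermal resistance in series:
R_aluminium = L/(kA) = 0.0059/(202×30.5) = 9.576×10^-7 K/W
R_cork board = L/(kA) = 0.175/(0.044×30.5) = 0.1304 K/W
R_brass = L/(kA) = 0.004/(108×30.5) = 1.214×10^-6 K/W
R_total = 0.1304 K/W
Q = ΔT / R_total = 41 / 0.1304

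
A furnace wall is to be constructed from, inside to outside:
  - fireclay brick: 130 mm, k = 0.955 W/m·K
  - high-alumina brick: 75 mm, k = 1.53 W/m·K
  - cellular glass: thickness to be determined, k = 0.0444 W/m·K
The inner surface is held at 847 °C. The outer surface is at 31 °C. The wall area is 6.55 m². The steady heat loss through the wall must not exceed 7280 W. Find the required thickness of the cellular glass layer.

L ≈ 24.4 mm

Using the resistance-network approach (series):
R_fireclay brick = L/(kA) = 0.13/(0.955×6.55) = 0.02078 K/W
R_high-alumina brick = L/(kA) = 0.075/(1.53×6.55) = 0.007484 K/W
Sum of the known resistances R_other = 0.02827 K/W
Required total resistance R_tot = ΔT/Q_allow = 816/7280 = 0.1121 K/W
R_cellular glass = R_tot − R_other = 0.08382 K/W
L = R·k·A = 0.08382×0.0444×6.55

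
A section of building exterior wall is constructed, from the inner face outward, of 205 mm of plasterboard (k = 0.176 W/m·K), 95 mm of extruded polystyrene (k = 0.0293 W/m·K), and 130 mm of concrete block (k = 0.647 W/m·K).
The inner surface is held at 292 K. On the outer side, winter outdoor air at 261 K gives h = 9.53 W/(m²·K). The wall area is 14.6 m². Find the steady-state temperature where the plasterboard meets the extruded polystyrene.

T ≈ 284 K

Treating each layer as a thermal resistance in series:
R_plasterboard = L/(kA) = 0.205/(0.176×14.6) = 0.07978 K/W
R_extruded polystyrene = L/(kA) = 0.095/(0.0293×14.6) = 0.2221 K/W
R_concrete block = L/(kA) = 0.13/(0.647×14.6) = 0.01376 K/W
R_outer film = 1/(h_o·A) = 1/(9.53×14.6) = 0.007187 K/W
R_total = 0.3228 K/W;  Q = ΔT/R_total = 31/0.3228 = 96.03 W
T_interface = T_inner − Q·ΣR(inner→interface) = 292 − 96×0.07978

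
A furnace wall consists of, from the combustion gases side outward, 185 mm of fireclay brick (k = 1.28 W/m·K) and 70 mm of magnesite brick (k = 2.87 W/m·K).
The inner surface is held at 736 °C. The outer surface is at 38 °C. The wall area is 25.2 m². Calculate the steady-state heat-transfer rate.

Treating each layer as a thermal resistance in series:
R_fireclay brick = L/(kA) = 0.185/(1.28×25.2) = 0.005735 K/W
R_magnesite brick = L/(kA) = 0.07/(2.87×25.2) = 9.679×10^-4 K/W
R_total = 0.006703 K/W
Q = ΔT / R_total = 698 / 0.006703

Q ≈ 104000 W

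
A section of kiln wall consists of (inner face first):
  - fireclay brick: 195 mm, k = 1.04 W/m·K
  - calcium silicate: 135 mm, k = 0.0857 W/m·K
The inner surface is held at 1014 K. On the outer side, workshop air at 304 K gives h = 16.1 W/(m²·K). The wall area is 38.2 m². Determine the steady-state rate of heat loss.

Series thermal resistances:
R_fireclay brick = L/(kA) = 0.195/(1.04×38.2) = 0.004908 K/W
R_calcium silicate = L/(kA) = 0.135/(0.0857×38.2) = 0.04124 K/W
R_outer film = 1/(h_o·A) = 1/(16.1×38.2) = 0.001626 K/W
R_total = 0.04777 K/W
Q = ΔT / R_total = 710 / 0.04777

Q ≈ 14900 W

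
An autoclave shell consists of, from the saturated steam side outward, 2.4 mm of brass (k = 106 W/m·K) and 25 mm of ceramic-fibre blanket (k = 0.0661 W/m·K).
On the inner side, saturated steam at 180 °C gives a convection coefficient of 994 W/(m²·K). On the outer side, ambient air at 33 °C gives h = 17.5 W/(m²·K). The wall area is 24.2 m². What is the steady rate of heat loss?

Series thermal resistances:
R_inner film = 1/(h_i·A) = 1/(994×24.2) = 4.157×10^-5 K/W
R_brass = L/(kA) = 0.0024/(106×24.2) = 9.356×10^-7 K/W
R_ceramic-fibre blanket = L/(kA) = 0.025/(0.0661×24.2) = 0.01563 K/W
R_outer film = 1/(h_o·A) = 1/(17.5×24.2) = 0.002361 K/W
R_total = 0.01803 K/W
Q = ΔT / R_total = 147 / 0.01803

Q ≈ 8150 W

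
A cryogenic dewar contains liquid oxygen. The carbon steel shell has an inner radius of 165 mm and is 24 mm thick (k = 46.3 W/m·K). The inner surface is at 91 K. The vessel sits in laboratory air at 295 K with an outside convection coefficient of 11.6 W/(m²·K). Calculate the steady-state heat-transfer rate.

Each spherical layer contributes R = (1/r_i − 1/r_o)/(4πk):
R_carbon steel shell = (1/0.165 − 1/0.189)/(4π×46.3) = 0.001323 K/W
R_outer film = 1/(h·4πr_o²) = 1/(11.6×4π×0.189²) = 0.192 K/W
R_total = 0.1934 K/W
Q = ΔT/R_total = 204/0.1934

Q ≈ 1050 W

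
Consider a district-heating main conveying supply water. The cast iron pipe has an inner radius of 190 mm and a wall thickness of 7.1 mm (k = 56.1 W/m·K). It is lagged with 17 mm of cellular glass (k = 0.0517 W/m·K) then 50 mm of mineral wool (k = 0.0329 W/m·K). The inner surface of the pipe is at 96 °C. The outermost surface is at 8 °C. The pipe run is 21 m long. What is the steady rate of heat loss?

Q ≈ 1450 W

For a radial system each layer contributes R = ln(r_out/r_in)/(2πkL); films add R = 1/(hA).
R_cast iron pipe wall = ln(197.1/190)/(2π×56.1×21) = 4.956×10^-6 K/W
R_cellular glass = ln(214.1/197.1)/(2π×0.0517×21) = 0.01213 K/W
R_mineral wool = ln(264.1/214.1)/(2π×0.0329×21) = 0.04835 K/W
R_total = 0.06048 K/W
Q = ΔT/R_total = 88/0.06048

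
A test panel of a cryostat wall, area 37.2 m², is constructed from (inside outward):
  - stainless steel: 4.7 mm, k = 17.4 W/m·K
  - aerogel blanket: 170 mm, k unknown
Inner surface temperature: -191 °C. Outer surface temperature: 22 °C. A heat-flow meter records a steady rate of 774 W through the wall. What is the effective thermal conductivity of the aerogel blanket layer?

Treating each layer as a thermal resistance in series:
R_stainless steel = L/(kA) = 0.0047/(17.4×37.2) = 7.261×10^-6 K/W
Sum of known resistances R_other = 7.261×10^-6 K/W
Total R = ΔT/Q = 213/774 = 0.2752 K/W
R_aerogel blanket = R_total − R_other = 0.2752 K/W
k = L/(R·A) = 0.17/(0.2752×37.2)

k ≈ 0.0166 W/(m·K)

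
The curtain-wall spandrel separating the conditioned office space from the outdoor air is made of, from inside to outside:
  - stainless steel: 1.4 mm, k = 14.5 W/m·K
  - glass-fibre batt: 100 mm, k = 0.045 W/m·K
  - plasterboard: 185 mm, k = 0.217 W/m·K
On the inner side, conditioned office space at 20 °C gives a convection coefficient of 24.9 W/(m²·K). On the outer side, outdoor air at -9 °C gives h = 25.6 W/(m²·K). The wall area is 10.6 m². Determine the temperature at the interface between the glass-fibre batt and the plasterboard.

Using the resistance-network approach (series):
R_inner film = 1/(h_i·A) = 1/(24.9×10.6) = 0.003789 K/W
R_stainless steel = L/(kA) = 0.0014/(14.5×10.6) = 9.109×10^-6 K/W
R_glass-fibre batt = L/(kA) = 0.1/(0.045×10.6) = 0.2096 K/W
R_plasterboard = L/(kA) = 0.185/(0.217×10.6) = 0.08043 K/W
R_outer film = 1/(h_o·A) = 1/(25.6×10.6) = 0.003685 K/W
R_total = 0.2976 K/W;  Q = ΔT/R_total = 29/0.2976 = 97.46 W
T_interface = T_inner − Q·ΣR(inner→interface) = 20 − 97.5×0.2134

T ≈ -0.802 °C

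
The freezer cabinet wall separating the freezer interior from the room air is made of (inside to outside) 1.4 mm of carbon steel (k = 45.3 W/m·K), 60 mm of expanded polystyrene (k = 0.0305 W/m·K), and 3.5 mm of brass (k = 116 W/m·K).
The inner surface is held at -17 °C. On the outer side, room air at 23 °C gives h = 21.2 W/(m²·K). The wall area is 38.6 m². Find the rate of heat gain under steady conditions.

Model the wall as resistances in series:
R_carbon steel = L/(kA) = 0.0014/(45.3×38.6) = 8.006×10^-7 K/W
R_expanded polystyrene = L/(kA) = 0.06/(0.0305×38.6) = 0.05096 K/W
R_brass = L/(kA) = 0.0035/(116×38.6) = 7.817×10^-7 K/W
R_outer film = 1/(h_o·A) = 1/(21.2×38.6) = 0.001222 K/W
R_total = 0.05219 K/W
Q = ΔT / R_total = 40 / 0.05219

Q ≈ 766 W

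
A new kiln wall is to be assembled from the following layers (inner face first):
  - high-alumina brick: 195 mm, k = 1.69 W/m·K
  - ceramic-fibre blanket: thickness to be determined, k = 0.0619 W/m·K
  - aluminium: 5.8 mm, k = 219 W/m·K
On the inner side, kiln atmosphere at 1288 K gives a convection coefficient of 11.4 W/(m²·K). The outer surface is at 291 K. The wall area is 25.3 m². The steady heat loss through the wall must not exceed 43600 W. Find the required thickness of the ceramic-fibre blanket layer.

Using the resistance-network approach (series):
R_inner film = 1/(h_i·A) = 1/(11.4×25.3) = 0.003467 K/W
R_high-alumina brick = L/(kA) = 0.195/(1.69×25.3) = 0.004561 K/W
R_aluminium = L/(kA) = 0.0058/(219×25.3) = 1.047×10^-6 K/W
Sum of the known resistances R_other = 0.008029 K/W
Required total resistance R_tot = ΔT/Q_allow = 997/43600 = 0.02287 K/W
R_ceramic-fibre blanket = R_tot − R_other = 0.01484 K/W
L = R·k·A = 0.01484×0.0619×25.3

L ≈ 23.2 mm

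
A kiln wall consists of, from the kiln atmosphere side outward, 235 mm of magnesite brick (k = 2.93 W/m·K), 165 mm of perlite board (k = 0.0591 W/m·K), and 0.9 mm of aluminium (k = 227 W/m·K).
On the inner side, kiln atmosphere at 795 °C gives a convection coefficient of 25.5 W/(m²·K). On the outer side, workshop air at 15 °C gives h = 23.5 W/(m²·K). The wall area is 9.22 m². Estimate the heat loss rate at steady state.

Q ≈ 2430 W

Series thermal resistances:
R_inner film = 1/(h_i·A) = 1/(25.5×9.22) = 0.004253 K/W
R_magnesite brick = L/(kA) = 0.235/(2.93×9.22) = 0.008699 K/W
R_perlite board = L/(kA) = 0.165/(0.0591×9.22) = 0.3028 K/W
R_aluminium = L/(kA) = 0.0009/(227×9.22) = 4.3×10^-7 K/W
R_outer film = 1/(h_o·A) = 1/(23.5×9.22) = 0.004615 K/W
R_total = 0.3204 K/W
Q = ΔT / R_total = 780 / 0.3204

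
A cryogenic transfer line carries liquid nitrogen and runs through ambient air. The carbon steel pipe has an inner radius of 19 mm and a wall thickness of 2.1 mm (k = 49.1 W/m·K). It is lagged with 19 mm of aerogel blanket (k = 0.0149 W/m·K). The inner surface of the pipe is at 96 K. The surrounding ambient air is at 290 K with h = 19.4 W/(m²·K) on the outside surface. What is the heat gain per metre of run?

Cylindrical conduction, so R = ln(r₂/r₁)/(2πkL) per layer, in series:
R_carbon steel pipe wall = ln(21.1/19)/(2π×49.1×1) = 3.398×10^-4 K/W
R_aerogel blanket = ln(40.1/21.1)/(2π×0.0149×1) = 6.859 K/W
R_outer film = 1/(h_o·2πr_oL) = 1/(19.4×2π×0.0401×1) = 0.2046 K/W
R_total = 7.064 K/W
Q = ΔT/R_total = 194/7.064

q′ ≈ 27.5 W/m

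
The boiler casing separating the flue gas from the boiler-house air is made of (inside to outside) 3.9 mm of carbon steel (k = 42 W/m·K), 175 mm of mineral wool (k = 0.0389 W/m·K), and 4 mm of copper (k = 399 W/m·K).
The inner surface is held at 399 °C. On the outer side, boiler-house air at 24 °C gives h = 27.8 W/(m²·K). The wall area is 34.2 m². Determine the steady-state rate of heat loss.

Thermal resistances in series:
R_carbon steel = L/(kA) = 0.0039/(42×34.2) = 2.715×10^-6 K/W
R_mineral wool = L/(kA) = 0.175/(0.0389×34.2) = 0.1315 K/W
R_copper = L/(kA) = 0.004/(399×34.2) = 2.931×10^-7 K/W
R_outer film = 1/(h_o·A) = 1/(27.8×34.2) = 0.001052 K/W
R_total = 0.1326 K/W
Q = ΔT / R_total = 375 / 0.1326

Q ≈ 2830 W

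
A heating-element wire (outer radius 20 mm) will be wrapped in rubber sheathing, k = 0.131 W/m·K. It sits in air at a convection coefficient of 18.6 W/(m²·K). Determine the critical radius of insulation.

For a cylinder r_cr = k/h = 0.131/18.6
r_cr = 7.04 mm; since the bare radius (20 mm) is above r_cr, any added insulation will reduce heat loss.

r_cr ≈ 7.04 mm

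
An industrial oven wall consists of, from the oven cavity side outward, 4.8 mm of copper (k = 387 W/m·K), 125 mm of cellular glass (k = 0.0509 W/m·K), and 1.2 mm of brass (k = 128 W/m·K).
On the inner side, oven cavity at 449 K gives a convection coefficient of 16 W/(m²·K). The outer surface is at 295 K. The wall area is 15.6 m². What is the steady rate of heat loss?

Treating each layer as a thermal resistance in series:
R_inner film = 1/(h_i·A) = 1/(16×15.6) = 0.004006 K/W
R_copper = L/(kA) = 0.0048/(387×15.6) = 7.951×10^-7 K/W
R_cellular glass = L/(kA) = 0.125/(0.0509×15.6) = 0.1574 K/W
R_brass = L/(kA) = 0.0012/(128×15.6) = 6.01×10^-7 K/W
R_total = 0.1614 K/W
Q = ΔT / R_total = 154 / 0.1614

Q ≈ 954 W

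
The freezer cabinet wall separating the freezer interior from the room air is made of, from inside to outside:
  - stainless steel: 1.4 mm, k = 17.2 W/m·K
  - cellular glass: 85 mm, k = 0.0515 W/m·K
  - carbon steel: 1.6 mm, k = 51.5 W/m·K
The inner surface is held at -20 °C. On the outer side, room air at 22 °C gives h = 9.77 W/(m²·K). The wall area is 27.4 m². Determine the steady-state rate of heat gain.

Q ≈ 656 W

Series thermal resistances:
R_stainless steel = L/(kA) = 0.0014/(17.2×27.4) = 2.971×10^-6 K/W
R_cellular glass = L/(kA) = 0.085/(0.0515×27.4) = 0.06024 K/W
R_carbon steel = L/(kA) = 0.0016/(51.5×27.4) = 1.134×10^-6 K/W
R_outer film = 1/(h_o·A) = 1/(9.77×27.4) = 0.003736 K/W
R_total = 0.06398 K/W
Q = ΔT / R_total = 42 / 0.06398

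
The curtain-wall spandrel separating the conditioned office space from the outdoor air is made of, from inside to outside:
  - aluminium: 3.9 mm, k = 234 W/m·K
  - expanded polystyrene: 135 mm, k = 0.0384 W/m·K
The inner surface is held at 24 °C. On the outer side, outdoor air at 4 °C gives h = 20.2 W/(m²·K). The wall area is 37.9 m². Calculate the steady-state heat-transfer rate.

Model the wall as resistances in series:
R_aluminium = L/(kA) = 0.0039/(234×37.9) = 4.398×10^-7 K/W
R_expanded polystyrene = L/(kA) = 0.135/(0.0384×37.9) = 0.09276 K/W
R_outer film = 1/(h_o·A) = 1/(20.2×37.9) = 0.001306 K/W
R_total = 0.09407 K/W
Q = ΔT / R_total = 20 / 0.09407

Q ≈ 213 W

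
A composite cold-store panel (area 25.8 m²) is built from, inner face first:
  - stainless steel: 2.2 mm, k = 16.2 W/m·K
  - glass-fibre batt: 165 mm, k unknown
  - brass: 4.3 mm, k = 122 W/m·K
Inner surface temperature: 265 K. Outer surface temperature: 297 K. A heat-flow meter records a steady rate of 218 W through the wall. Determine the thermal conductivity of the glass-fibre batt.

Using the resistance-network approach (series):
R_stainless steel = L/(kA) = 0.0022/(16.2×25.8) = 5.264×10^-6 K/W
R_brass = L/(kA) = 0.0043/(122×25.8) = 1.366×10^-6 K/W
Sum of known resistances R_other = 6.63×10^-6 K/W
Total R = ΔT/Q = 32/218 = 0.1468 K/W
R_glass-fibre batt = R_total − R_other = 0.1468 K/W
k = L/(R·A) = 0.165/(0.1468×25.8)

k ≈ 0.0436 W/(m·K)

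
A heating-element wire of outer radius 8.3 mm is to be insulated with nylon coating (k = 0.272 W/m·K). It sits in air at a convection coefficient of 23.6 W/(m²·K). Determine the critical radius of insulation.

r_cr ≈ 11.5 mm

For a cylinder r_cr = k/h = 0.272/23.6
r_cr = 11.5 mm; since the bare radius (8.3 mm) is below r_cr, adding a thin layer of insulation will *increase* heat loss.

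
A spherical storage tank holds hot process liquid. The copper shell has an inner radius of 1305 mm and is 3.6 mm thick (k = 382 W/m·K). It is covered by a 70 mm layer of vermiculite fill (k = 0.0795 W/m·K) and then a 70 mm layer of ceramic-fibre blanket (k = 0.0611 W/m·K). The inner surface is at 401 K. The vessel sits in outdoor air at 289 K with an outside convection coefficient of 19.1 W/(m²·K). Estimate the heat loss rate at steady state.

Q ≈ 1300 W

Spherical conduction: R = (1/r_in − 1/r_out)/(4πk) per layer; series-sum.
R_copper shell = (1/1.305 − 1/1.3086)/(4π×382) = 4.391×10^-7 K/W
R_vermiculite fill = (1/1.3086 − 1/1.3786)/(4π×0.0795) = 0.03884 K/W
R_ceramic-fibre blanket = (1/1.3786 − 1/1.4486)/(4π×0.0611) = 0.04565 K/W
R_outer film = 1/(h·4πr_o²) = 1/(19.1×4π×1.4486²) = 0.001985 K/W
R_total = 0.08648 K/W
Q = ΔT/R_total = 112/0.08648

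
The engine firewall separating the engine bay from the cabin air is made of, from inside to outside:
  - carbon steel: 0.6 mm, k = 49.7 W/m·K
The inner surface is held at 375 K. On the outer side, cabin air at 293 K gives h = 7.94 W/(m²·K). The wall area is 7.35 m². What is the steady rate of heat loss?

Q ≈ 4780 W

Thermal resistances in series:
R_carbon steel = L/(kA) = 0.0006/(49.7×7.35) = 1.643×10^-6 K/W
R_outer film = 1/(h_o·A) = 1/(7.94×7.35) = 0.01714 K/W
R_total = 0.01714 K/W
Q = ΔT / R_total = 82 / 0.01714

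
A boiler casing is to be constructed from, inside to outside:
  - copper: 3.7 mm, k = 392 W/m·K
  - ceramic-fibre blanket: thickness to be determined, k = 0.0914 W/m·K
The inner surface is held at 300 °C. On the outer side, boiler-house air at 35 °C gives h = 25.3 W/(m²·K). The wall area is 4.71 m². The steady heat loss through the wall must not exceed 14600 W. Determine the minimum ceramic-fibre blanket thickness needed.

L ≈ 4.2 mm

Treating each layer as a thermal resistance in series:
R_copper = L/(kA) = 0.0037/(392×4.71) = 2.004×10^-6 K/W
R_outer film = 1/(h_o·A) = 1/(25.3×4.71) = 0.008392 K/W
Sum of the known resistances R_other = 0.008394 K/W
Required total resistance R_tot = ΔT/Q_allow = 265/14600 = 0.01815 K/W
R_ceramic-fibre blanket = R_tot − R_other = 0.009757 K/W
L = R·k·A = 0.009757×0.0914×4.71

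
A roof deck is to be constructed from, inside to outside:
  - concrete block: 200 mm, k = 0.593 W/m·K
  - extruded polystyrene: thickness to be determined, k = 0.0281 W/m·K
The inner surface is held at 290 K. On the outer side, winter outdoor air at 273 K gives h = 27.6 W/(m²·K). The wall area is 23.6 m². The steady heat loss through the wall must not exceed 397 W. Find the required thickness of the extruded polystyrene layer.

Using the resistance-network approach (series):
R_concrete block = L/(kA) = 0.2/(0.593×23.6) = 0.01429 K/W
R_outer film = 1/(h_o·A) = 1/(27.6×23.6) = 0.001535 K/W
Sum of the known resistances R_other = 0.01583 K/W
Required total resistance R_tot = ΔT/Q_allow = 17/397 = 0.04282 K/W
R_extruded polystyrene = R_tot − R_other = 0.02699 K/W
L = R·k·A = 0.02699×0.0281×23.6

L ≈ 17.9 mm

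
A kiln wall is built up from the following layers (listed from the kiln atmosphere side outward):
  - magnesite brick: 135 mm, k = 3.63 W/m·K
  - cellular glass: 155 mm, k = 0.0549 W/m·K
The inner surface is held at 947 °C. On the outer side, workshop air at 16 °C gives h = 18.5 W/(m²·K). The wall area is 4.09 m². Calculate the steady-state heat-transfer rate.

Q ≈ 1310 W

Model the wall as resistances in series:
R_magnesite brick = L/(kA) = 0.135/(3.63×4.09) = 0.009093 K/W
R_cellular glass = L/(kA) = 0.155/(0.0549×4.09) = 0.6903 K/W
R_outer film = 1/(h_o·A) = 1/(18.5×4.09) = 0.01322 K/W
R_total = 0.7126 K/W
Q = ΔT / R_total = 931 / 0.7126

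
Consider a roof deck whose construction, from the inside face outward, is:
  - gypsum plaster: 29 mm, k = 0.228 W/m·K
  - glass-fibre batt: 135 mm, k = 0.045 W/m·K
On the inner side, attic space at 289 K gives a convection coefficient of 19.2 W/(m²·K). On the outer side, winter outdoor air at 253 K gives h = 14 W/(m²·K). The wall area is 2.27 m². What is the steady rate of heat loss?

Q ≈ 25.1 W

Using the resistance-network approach (series):
R_inner film = 1/(h_i·A) = 1/(19.2×2.27) = 0.02294 K/W
R_gypsum plaster = L/(kA) = 0.029/(0.228×2.27) = 0.05603 K/W
R_glass-fibre batt = L/(kA) = 0.135/(0.045×2.27) = 1.322 K/W
R_outer film = 1/(h_o·A) = 1/(14×2.27) = 0.03147 K/W
R_total = 1.432 K/W
Q = ΔT / R_total = 36 / 1.432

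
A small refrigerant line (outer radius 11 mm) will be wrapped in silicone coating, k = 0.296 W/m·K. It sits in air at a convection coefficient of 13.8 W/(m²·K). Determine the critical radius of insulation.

r_cr ≈ 21.4 mm

For a cylinder r_cr = k/h = 0.296/13.8
r_cr = 21.4 mm; since the bare radius (11 mm) is below r_cr, adding a thin layer of insulation will *increase* heat loss.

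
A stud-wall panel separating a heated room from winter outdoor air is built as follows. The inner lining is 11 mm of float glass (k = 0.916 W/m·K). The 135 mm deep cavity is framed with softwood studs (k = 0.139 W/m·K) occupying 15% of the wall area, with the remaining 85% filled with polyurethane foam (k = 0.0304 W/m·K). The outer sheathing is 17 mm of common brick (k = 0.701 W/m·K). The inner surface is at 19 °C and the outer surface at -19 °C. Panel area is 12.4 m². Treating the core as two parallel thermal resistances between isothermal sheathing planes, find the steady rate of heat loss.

Q ≈ 161 W

Sheathing layers in series; stud and cavity paths in parallel between them.
R_inner = 0.011/(0.916×12.4) = 9.684×10^-4 K/W
R_stud  = 0.135/(0.139×0.15×12.4) = 0.5222 K/W
R_cav   = 0.135/(0.0304×0.85×12.4) = 0.4213 K/W
1/R_core = 1/R_stud + 1/R_cav → R_core = 0.2332 K/W
R_outer = 0.017/(0.701×12.4) = 0.001956 K/W
R_total = 0.2361 K/W
Q = ΔT/R_total = 38/0.2361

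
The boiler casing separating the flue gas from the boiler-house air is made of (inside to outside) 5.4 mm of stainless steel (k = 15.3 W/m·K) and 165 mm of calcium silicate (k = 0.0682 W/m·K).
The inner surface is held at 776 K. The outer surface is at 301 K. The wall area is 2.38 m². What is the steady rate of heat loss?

Treating each layer as a thermal resistance in series:
R_stainless steel = L/(kA) = 0.0054/(15.3×2.38) = 1.483×10^-4 K/W
R_calcium silicate = L/(kA) = 0.165/(0.0682×2.38) = 1.017 K/W
R_total = 1.017 K/W
Q = ΔT / R_total = 475 / 1.017

Q ≈ 467 W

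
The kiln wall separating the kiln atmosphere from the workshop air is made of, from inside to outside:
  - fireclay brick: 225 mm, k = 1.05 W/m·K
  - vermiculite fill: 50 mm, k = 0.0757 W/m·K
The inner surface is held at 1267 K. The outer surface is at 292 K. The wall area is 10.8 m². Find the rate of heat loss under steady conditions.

Q ≈ 12000 W

Using the resistance-network approach (series):
R_fireclay brick = L/(kA) = 0.225/(1.05×10.8) = 0.01984 K/W
R_vermiculite fill = L/(kA) = 0.05/(0.0757×10.8) = 0.06116 K/W
R_total = 0.081 K/W
Q = ΔT / R_total = 975 / 0.081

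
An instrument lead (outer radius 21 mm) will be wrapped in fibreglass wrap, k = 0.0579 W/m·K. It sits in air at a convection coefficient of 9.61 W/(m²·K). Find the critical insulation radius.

For a cylinder r_cr = k/h = 0.0579/9.61
r_cr = 6.02 mm; since the bare radius (21 mm) is above r_cr, any added insulation will reduce heat loss.

r_cr ≈ 6.02 mm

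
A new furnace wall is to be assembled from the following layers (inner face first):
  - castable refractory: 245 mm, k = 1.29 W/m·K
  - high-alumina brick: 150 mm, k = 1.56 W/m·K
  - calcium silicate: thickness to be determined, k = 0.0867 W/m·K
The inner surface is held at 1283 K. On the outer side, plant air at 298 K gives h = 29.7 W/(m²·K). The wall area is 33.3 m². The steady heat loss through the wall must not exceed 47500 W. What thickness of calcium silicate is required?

L ≈ 32.1 mm

Thermal resistances in series:
R_castable refractory = L/(kA) = 0.245/(1.29×33.3) = 0.005703 K/W
R_high-alumina brick = L/(kA) = 0.15/(1.56×33.3) = 0.002888 K/W
R_outer film = 1/(h_o·A) = 1/(29.7×33.3) = 0.001011 K/W
Sum of the known resistances R_other = 0.009602 K/W
Required total resistance R_tot = ΔT/Q_allow = 985/47500 = 0.02074 K/W
R_calcium silicate = R_tot − R_other = 0.01113 K/W
L = R·k·A = 0.01113×0.0867×33.3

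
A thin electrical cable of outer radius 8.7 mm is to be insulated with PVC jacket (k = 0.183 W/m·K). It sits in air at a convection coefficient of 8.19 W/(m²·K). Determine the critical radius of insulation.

For a cylinder r_cr = k/h = 0.183/8.19
r_cr = 22.3 mm; since the bare radius (8.7 mm) is below r_cr, adding a thin layer of insulation will *increase* heat loss.

r_cr ≈ 22.3 mm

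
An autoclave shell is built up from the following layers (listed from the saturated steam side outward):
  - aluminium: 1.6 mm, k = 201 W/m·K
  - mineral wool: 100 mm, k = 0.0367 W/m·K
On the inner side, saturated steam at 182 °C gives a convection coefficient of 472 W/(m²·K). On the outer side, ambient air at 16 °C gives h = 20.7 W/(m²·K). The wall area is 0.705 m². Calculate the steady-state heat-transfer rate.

Q ≈ 42.2 W

Model the wall as resistances in series:
R_inner film = 1/(h_i·A) = 1/(472×0.705) = 0.003005 K/W
R_aluminium = L/(kA) = 0.0016/(201×0.705) = 1.129×10^-5 K/W
R_mineral wool = L/(kA) = 0.1/(0.0367×0.705) = 3.865 K/W
R_outer film = 1/(h_o·A) = 1/(20.7×0.705) = 0.06852 K/W
R_total = 3.936 K/W
Q = ΔT / R_total = 166 / 3.936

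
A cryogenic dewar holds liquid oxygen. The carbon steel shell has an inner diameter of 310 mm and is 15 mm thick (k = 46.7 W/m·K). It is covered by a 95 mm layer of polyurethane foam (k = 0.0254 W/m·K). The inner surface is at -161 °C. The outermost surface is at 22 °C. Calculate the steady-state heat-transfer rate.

Spherical conduction: R = (1/r_in − 1/r_out)/(4πk) per layer; series-sum.
R_carbon steel shell = (1/0.155 − 1/0.17)/(4π×46.7) = 9.7×10^-4 K/W
R_polyurethane foam = (1/0.17 − 1/0.265)/(4π×0.0254) = 6.607 K/W
R_total = 6.608 K/W
Q = ΔT/R_total = 183/6.608

Q ≈ 27.7 W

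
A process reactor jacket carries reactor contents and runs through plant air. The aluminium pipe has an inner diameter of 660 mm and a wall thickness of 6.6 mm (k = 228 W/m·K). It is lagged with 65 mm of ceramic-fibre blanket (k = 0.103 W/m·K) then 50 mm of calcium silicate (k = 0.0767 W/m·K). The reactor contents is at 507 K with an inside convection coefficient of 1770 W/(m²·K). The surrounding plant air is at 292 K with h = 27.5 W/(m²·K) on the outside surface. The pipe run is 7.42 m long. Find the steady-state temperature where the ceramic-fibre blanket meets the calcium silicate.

Radial resistances (cylindrical: R_cond = ln(r_o/r_i)/(2πkL), R_conv = 1/(h·2πrL)):
R_inner film = 1/(h_i·2πr₁L) = 1/(1770×2π×0.33×7.42) = 3.672×10^-5 K/W
R_aluminium pipe wall = ln(336.6/330)/(2π×228×7.42) = 1.863×10^-6 K/W
R_ceramic-fibre blanket = ln(401.6/336.6)/(2π×0.103×7.42) = 0.03677 K/W
R_calcium silicate = ln(451.6/401.6)/(2π×0.0767×7.42) = 0.03281 K/W
R_outer film = 1/(h_o·2πr_oL) = 1/(27.5×2π×0.4516×7.42) = 0.001727 K/W
R_total = 0.07135 K/W
Q = ΔT/R_total = 215/0.07135
Q = 3010 W
T_interface = T_inner − Q·ΣR(inner→interface) = 507 − 3010×0.03681

T ≈ 396 K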